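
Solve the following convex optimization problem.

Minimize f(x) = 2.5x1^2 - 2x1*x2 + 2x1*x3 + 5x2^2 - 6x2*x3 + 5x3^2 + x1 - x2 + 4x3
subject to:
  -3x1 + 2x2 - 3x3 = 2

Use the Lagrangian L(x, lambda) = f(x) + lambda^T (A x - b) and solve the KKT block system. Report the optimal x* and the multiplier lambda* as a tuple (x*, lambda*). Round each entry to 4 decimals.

Form the Lagrangian:
  L(x, lambda) = (1/2) x^T Q x + c^T x + lambda^T (A x - b)
Stationarity (grad_x L = 0): Q x + c + A^T lambda = 0.
Primal feasibility: A x = b.

This gives the KKT block system:
  [ Q   A^T ] [ x     ]   [-c ]
  [ A    0  ] [ lambda ] = [ b ]

Solving the linear system:
  x*      = (-0.2412, -0.2395, -0.5852)
  lambda* = (-0.299)
  f(x*)   = -0.8722

x* = (-0.2412, -0.2395, -0.5852), lambda* = (-0.299)


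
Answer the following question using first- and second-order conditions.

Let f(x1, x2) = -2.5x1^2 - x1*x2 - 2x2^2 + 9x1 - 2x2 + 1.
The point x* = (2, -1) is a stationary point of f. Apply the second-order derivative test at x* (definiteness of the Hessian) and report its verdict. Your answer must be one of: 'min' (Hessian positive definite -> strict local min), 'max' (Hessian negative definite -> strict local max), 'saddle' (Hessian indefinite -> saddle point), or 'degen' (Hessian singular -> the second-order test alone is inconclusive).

Compute the Hessian H = grad^2 f:
  H = [[-5, -1], [-1, -4]]
Verify stationarity: grad f(x*) = H x* + g = (0, 0).
Eigenvalues of H: -5.618, -3.382.
Both eigenvalues < 0, so H is negative definite -> x* is a strict local max.

max


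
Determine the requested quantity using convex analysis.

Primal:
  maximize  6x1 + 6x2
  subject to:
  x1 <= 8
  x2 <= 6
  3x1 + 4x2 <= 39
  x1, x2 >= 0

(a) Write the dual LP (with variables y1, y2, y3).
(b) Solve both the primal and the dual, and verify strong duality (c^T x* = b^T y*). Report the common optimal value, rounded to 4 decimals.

The standard primal-dual pair for 'max c^T x s.t. A x <= b, x >= 0' is:
  Dual:  min b^T y  s.t.  A^T y >= c,  y >= 0.

So the dual LP is:
  minimize  8y1 + 6y2 + 39y3
  subject to:
    y1 + 3y3 >= 6
    y2 + 4y3 >= 6
    y1, y2, y3 >= 0

Solving the primal: x* = (8, 3.75).
  primal value c^T x* = 70.5.
Solving the dual: y* = (1.5, 0, 1.5).
  dual value b^T y* = 70.5.
Strong duality: c^T x* = b^T y*. Confirmed.

70.5


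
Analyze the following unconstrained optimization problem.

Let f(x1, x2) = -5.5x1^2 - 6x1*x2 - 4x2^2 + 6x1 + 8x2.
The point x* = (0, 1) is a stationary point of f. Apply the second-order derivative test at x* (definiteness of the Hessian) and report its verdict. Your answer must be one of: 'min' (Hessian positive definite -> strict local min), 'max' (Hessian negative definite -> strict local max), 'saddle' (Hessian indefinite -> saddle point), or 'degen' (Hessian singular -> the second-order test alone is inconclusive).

Compute the Hessian H = grad^2 f:
  H = [[-11, -6], [-6, -8]]
Verify stationarity: grad f(x*) = H x* + g = (0, 0).
Eigenvalues of H: -15.6847, -3.3153.
Both eigenvalues < 0, so H is negative definite -> x* is a strict local max.

max


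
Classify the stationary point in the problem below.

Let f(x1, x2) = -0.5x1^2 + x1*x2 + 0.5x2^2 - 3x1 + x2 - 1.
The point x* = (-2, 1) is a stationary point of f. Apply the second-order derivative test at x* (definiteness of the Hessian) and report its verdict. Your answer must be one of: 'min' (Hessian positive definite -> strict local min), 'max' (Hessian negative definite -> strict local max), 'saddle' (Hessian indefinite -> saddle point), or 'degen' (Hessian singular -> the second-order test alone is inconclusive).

Compute the Hessian H = grad^2 f:
  H = [[-1, 1], [1, 1]]
Verify stationarity: grad f(x*) = H x* + g = (0, 0).
Eigenvalues of H: -1.4142, 1.4142.
Eigenvalues have mixed signs, so H is indefinite -> x* is a saddle point.

saddle


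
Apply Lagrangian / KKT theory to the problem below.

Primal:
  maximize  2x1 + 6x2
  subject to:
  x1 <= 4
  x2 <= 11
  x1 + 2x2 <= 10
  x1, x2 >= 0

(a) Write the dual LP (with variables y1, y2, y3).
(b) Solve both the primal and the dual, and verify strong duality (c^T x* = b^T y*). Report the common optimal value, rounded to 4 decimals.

The standard primal-dual pair for 'max c^T x s.t. A x <= b, x >= 0' is:
  Dual:  min b^T y  s.t.  A^T y >= c,  y >= 0.

So the dual LP is:
  minimize  4y1 + 11y2 + 10y3
  subject to:
    y1 + y3 >= 2
    y2 + 2y3 >= 6
    y1, y2, y3 >= 0

Solving the primal: x* = (0, 5).
  primal value c^T x* = 30.
Solving the dual: y* = (0, 0, 3).
  dual value b^T y* = 30.
Strong duality: c^T x* = b^T y*. Confirmed.

30


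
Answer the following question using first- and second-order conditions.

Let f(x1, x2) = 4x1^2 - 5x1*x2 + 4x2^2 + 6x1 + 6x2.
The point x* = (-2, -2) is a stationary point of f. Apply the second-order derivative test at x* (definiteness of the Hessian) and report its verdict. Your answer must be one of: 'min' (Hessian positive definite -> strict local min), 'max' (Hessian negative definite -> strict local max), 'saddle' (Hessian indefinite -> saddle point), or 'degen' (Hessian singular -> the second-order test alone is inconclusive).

Compute the Hessian H = grad^2 f:
  H = [[8, -5], [-5, 8]]
Verify stationarity: grad f(x*) = H x* + g = (0, 0).
Eigenvalues of H: 3, 13.
Both eigenvalues > 0, so H is positive definite -> x* is a strict local min.

min


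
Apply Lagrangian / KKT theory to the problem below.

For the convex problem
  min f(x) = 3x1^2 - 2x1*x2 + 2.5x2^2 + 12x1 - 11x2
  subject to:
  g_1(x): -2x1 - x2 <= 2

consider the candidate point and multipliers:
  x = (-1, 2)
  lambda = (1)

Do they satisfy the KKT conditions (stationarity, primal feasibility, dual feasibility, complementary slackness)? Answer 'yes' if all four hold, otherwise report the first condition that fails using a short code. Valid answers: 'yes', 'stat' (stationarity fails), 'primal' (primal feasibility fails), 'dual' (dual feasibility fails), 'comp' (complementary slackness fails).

Gradient of f: grad f(x) = Q x + c = (2, 1)
Constraint values g_i(x) = a_i^T x - b_i:
  g_1((-1, 2)) = -2
Stationarity residual: grad f(x) + sum_i lambda_i a_i = (0, 0)
  -> stationarity OK
Primal feasibility (all g_i <= 0): OK
Dual feasibility (all lambda_i >= 0): OK
Complementary slackness (lambda_i * g_i(x) = 0 for all i): FAILS

Verdict: the first failing condition is complementary_slackness -> comp.

comp


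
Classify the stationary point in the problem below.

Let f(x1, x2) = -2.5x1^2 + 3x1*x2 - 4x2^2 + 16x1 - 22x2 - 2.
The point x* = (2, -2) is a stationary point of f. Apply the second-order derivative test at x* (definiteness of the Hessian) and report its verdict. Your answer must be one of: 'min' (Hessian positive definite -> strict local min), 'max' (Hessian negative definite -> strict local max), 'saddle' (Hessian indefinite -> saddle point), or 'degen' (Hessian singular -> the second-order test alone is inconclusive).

Compute the Hessian H = grad^2 f:
  H = [[-5, 3], [3, -8]]
Verify stationarity: grad f(x*) = H x* + g = (0, 0).
Eigenvalues of H: -9.8541, -3.1459.
Both eigenvalues < 0, so H is negative definite -> x* is a strict local max.

max


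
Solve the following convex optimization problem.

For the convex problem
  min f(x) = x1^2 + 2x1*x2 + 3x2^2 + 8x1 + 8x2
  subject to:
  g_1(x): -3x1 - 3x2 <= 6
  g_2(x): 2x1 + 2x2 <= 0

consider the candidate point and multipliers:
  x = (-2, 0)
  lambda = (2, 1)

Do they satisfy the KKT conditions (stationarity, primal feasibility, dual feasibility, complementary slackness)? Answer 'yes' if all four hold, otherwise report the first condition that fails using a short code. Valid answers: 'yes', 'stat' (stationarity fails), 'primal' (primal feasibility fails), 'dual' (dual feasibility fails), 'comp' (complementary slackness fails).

Gradient of f: grad f(x) = Q x + c = (4, 4)
Constraint values g_i(x) = a_i^T x - b_i:
  g_1((-2, 0)) = 0
  g_2((-2, 0)) = -4
Stationarity residual: grad f(x) + sum_i lambda_i a_i = (0, 0)
  -> stationarity OK
Primal feasibility (all g_i <= 0): OK
Dual feasibility (all lambda_i >= 0): OK
Complementary slackness (lambda_i * g_i(x) = 0 for all i): FAILS

Verdict: the first failing condition is complementary_slackness -> comp.

comp


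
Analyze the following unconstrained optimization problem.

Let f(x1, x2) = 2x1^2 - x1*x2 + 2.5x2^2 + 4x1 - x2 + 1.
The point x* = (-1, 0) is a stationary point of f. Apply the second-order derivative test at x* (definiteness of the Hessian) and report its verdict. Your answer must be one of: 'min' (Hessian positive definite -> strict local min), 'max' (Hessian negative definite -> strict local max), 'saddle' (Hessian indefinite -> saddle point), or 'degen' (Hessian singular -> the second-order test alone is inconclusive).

Compute the Hessian H = grad^2 f:
  H = [[4, -1], [-1, 5]]
Verify stationarity: grad f(x*) = H x* + g = (0, 0).
Eigenvalues of H: 3.382, 5.618.
Both eigenvalues > 0, so H is positive definite -> x* is a strict local min.

min


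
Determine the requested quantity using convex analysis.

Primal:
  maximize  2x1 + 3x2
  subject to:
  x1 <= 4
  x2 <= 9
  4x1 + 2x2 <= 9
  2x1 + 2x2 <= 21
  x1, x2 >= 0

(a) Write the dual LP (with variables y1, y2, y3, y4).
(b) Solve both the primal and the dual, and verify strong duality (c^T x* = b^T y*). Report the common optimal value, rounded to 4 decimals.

The standard primal-dual pair for 'max c^T x s.t. A x <= b, x >= 0' is:
  Dual:  min b^T y  s.t.  A^T y >= c,  y >= 0.

So the dual LP is:
  minimize  4y1 + 9y2 + 9y3 + 21y4
  subject to:
    y1 + 4y3 + 2y4 >= 2
    y2 + 2y3 + 2y4 >= 3
    y1, y2, y3, y4 >= 0

Solving the primal: x* = (0, 4.5).
  primal value c^T x* = 13.5.
Solving the dual: y* = (0, 0, 1.5, 0).
  dual value b^T y* = 13.5.
Strong duality: c^T x* = b^T y*. Confirmed.

13.5


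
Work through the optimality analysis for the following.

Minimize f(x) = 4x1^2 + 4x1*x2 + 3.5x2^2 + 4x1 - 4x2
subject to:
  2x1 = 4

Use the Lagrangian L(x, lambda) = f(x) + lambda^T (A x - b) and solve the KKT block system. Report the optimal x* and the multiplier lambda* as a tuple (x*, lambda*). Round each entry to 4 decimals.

Form the Lagrangian:
  L(x, lambda) = (1/2) x^T Q x + c^T x + lambda^T (A x - b)
Stationarity (grad_x L = 0): Q x + c + A^T lambda = 0.
Primal feasibility: A x = b.

This gives the KKT block system:
  [ Q   A^T ] [ x     ]   [-c ]
  [ A    0  ] [ lambda ] = [ b ]

Solving the linear system:
  x*      = (2, -0.5714)
  lambda* = (-8.8571)
  f(x*)   = 22.8571

x* = (2, -0.5714), lambda* = (-8.8571)


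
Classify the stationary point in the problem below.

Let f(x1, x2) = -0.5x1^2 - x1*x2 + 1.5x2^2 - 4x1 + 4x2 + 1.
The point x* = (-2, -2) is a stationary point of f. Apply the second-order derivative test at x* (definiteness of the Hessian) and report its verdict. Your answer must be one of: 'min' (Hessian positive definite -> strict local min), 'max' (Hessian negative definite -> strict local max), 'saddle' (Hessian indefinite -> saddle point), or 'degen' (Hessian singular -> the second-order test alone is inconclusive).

Compute the Hessian H = grad^2 f:
  H = [[-1, -1], [-1, 3]]
Verify stationarity: grad f(x*) = H x* + g = (0, 0).
Eigenvalues of H: -1.2361, 3.2361.
Eigenvalues have mixed signs, so H is indefinite -> x* is a saddle point.

saddle


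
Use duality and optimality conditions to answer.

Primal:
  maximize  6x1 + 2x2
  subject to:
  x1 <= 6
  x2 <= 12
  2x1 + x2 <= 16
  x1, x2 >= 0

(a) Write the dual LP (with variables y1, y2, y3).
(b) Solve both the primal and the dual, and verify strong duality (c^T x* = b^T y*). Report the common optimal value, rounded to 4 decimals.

The standard primal-dual pair for 'max c^T x s.t. A x <= b, x >= 0' is:
  Dual:  min b^T y  s.t.  A^T y >= c,  y >= 0.

So the dual LP is:
  minimize  6y1 + 12y2 + 16y3
  subject to:
    y1 + 2y3 >= 6
    y2 + y3 >= 2
    y1, y2, y3 >= 0

Solving the primal: x* = (6, 4).
  primal value c^T x* = 44.
Solving the dual: y* = (2, 0, 2).
  dual value b^T y* = 44.
Strong duality: c^T x* = b^T y*. Confirmed.

44


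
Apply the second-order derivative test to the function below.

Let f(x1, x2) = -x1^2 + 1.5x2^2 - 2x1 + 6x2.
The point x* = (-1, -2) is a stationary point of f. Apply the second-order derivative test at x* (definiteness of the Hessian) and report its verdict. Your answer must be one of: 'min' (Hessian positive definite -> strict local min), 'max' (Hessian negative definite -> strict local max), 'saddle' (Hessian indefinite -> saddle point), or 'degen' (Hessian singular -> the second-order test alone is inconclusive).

Compute the Hessian H = grad^2 f:
  H = [[-2, 0], [0, 3]]
Verify stationarity: grad f(x*) = H x* + g = (0, 0).
Eigenvalues of H: -2, 3.
Eigenvalues have mixed signs, so H is indefinite -> x* is a saddle point.

saddle


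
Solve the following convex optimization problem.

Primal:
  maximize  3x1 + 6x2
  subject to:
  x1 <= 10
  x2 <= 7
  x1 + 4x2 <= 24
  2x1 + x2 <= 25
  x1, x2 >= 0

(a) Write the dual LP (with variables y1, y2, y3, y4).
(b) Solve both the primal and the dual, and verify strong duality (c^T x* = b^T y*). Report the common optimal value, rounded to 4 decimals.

The standard primal-dual pair for 'max c^T x s.t. A x <= b, x >= 0' is:
  Dual:  min b^T y  s.t.  A^T y >= c,  y >= 0.

So the dual LP is:
  minimize  10y1 + 7y2 + 24y3 + 25y4
  subject to:
    y1 + y3 + 2y4 >= 3
    y2 + 4y3 + y4 >= 6
    y1, y2, y3, y4 >= 0

Solving the primal: x* = (10, 3.5).
  primal value c^T x* = 51.
Solving the dual: y* = (1.5, 0, 1.5, 0).
  dual value b^T y* = 51.
Strong duality: c^T x* = b^T y*. Confirmed.

51


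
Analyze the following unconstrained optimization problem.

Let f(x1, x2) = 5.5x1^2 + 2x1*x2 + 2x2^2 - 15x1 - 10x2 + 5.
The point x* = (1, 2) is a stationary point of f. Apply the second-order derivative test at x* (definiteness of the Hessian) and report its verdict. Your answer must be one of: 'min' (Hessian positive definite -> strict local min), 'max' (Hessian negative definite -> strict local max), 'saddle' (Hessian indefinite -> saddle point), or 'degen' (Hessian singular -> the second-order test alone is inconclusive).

Compute the Hessian H = grad^2 f:
  H = [[11, 2], [2, 4]]
Verify stationarity: grad f(x*) = H x* + g = (0, 0).
Eigenvalues of H: 3.4689, 11.5311.
Both eigenvalues > 0, so H is positive definite -> x* is a strict local min.

min


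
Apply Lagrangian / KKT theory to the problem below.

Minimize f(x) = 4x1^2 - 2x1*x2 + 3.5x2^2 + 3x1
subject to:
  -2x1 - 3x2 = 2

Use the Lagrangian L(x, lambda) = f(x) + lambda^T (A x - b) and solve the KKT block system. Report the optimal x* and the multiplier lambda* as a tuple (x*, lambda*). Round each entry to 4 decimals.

Form the Lagrangian:
  L(x, lambda) = (1/2) x^T Q x + c^T x + lambda^T (A x - b)
Stationarity (grad_x L = 0): Q x + c + A^T lambda = 0.
Primal feasibility: A x = b.

This gives the KKT block system:
  [ Q   A^T ] [ x     ]   [-c ]
  [ A    0  ] [ lambda ] = [ b ]

Solving the linear system:
  x*      = (-0.5403, -0.3065)
  lambda* = (-0.3548)
  f(x*)   = -0.4556

x* = (-0.5403, -0.3065), lambda* = (-0.3548)


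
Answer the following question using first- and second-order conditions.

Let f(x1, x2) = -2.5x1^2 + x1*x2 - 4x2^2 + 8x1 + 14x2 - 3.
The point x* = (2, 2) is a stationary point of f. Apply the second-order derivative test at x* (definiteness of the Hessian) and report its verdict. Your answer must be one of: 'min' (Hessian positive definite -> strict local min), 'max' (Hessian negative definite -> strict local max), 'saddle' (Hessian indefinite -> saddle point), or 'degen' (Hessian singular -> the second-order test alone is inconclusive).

Compute the Hessian H = grad^2 f:
  H = [[-5, 1], [1, -8]]
Verify stationarity: grad f(x*) = H x* + g = (0, 0).
Eigenvalues of H: -8.3028, -4.6972.
Both eigenvalues < 0, so H is negative definite -> x* is a strict local max.

max


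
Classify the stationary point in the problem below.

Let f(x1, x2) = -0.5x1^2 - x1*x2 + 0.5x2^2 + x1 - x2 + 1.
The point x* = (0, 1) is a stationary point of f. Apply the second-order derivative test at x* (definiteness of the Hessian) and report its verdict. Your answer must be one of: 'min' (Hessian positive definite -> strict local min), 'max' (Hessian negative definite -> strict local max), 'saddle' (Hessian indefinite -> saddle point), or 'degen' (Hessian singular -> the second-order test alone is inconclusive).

Compute the Hessian H = grad^2 f:
  H = [[-1, -1], [-1, 1]]
Verify stationarity: grad f(x*) = H x* + g = (0, 0).
Eigenvalues of H: -1.4142, 1.4142.
Eigenvalues have mixed signs, so H is indefinite -> x* is a saddle point.

saddle


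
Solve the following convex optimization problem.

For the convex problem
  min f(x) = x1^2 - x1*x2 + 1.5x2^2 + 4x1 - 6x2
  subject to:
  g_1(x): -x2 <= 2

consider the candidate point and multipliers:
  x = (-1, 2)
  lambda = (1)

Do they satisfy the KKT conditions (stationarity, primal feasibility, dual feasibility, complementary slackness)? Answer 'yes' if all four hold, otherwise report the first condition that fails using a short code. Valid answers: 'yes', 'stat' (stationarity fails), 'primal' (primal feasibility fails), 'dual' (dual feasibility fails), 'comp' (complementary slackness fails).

Gradient of f: grad f(x) = Q x + c = (0, 1)
Constraint values g_i(x) = a_i^T x - b_i:
  g_1((-1, 2)) = -4
Stationarity residual: grad f(x) + sum_i lambda_i a_i = (0, 0)
  -> stationarity OK
Primal feasibility (all g_i <= 0): OK
Dual feasibility (all lambda_i >= 0): OK
Complementary slackness (lambda_i * g_i(x) = 0 for all i): FAILS

Verdict: the first failing condition is complementary_slackness -> comp.

comp


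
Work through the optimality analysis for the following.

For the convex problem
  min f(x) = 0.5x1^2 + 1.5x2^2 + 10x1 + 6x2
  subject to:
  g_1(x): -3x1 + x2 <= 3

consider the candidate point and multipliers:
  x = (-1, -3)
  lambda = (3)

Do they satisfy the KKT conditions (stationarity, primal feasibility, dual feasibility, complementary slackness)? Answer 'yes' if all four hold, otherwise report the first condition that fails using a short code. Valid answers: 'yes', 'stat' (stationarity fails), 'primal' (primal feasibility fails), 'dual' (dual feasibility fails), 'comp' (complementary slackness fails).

Gradient of f: grad f(x) = Q x + c = (9, -3)
Constraint values g_i(x) = a_i^T x - b_i:
  g_1((-1, -3)) = -3
Stationarity residual: grad f(x) + sum_i lambda_i a_i = (0, 0)
  -> stationarity OK
Primal feasibility (all g_i <= 0): OK
Dual feasibility (all lambda_i >= 0): OK
Complementary slackness (lambda_i * g_i(x) = 0 for all i): FAILS

Verdict: the first failing condition is complementary_slackness -> comp.

comp


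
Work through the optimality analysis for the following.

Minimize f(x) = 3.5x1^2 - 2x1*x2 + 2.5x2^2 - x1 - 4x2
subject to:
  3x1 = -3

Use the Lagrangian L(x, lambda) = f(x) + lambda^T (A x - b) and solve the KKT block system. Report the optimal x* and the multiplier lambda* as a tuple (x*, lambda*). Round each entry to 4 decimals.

Form the Lagrangian:
  L(x, lambda) = (1/2) x^T Q x + c^T x + lambda^T (A x - b)
Stationarity (grad_x L = 0): Q x + c + A^T lambda = 0.
Primal feasibility: A x = b.

This gives the KKT block system:
  [ Q   A^T ] [ x     ]   [-c ]
  [ A    0  ] [ lambda ] = [ b ]

Solving the linear system:
  x*      = (-1, 0.4)
  lambda* = (2.9333)
  f(x*)   = 4.1

x* = (-1, 0.4), lambda* = (2.9333)


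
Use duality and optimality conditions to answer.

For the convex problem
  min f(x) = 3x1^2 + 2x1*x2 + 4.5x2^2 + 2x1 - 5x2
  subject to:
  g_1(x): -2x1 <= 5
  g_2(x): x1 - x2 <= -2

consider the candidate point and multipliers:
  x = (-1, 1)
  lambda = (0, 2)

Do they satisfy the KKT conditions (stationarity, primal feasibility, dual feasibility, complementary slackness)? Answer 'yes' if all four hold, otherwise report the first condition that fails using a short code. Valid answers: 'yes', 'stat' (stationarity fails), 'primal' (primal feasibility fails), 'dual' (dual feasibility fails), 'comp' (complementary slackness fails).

Gradient of f: grad f(x) = Q x + c = (-2, 2)
Constraint values g_i(x) = a_i^T x - b_i:
  g_1((-1, 1)) = -3
  g_2((-1, 1)) = 0
Stationarity residual: grad f(x) + sum_i lambda_i a_i = (0, 0)
  -> stationarity OK
Primal feasibility (all g_i <= 0): OK
Dual feasibility (all lambda_i >= 0): OK
Complementary slackness (lambda_i * g_i(x) = 0 for all i): OK

Verdict: yes, KKT holds.

yes


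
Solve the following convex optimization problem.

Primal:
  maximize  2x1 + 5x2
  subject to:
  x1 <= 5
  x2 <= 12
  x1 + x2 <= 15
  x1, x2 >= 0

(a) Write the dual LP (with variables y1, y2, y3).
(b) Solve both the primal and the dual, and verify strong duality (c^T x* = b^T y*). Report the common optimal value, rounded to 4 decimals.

The standard primal-dual pair for 'max c^T x s.t. A x <= b, x >= 0' is:
  Dual:  min b^T y  s.t.  A^T y >= c,  y >= 0.

So the dual LP is:
  minimize  5y1 + 12y2 + 15y3
  subject to:
    y1 + y3 >= 2
    y2 + y3 >= 5
    y1, y2, y3 >= 0

Solving the primal: x* = (3, 12).
  primal value c^T x* = 66.
Solving the dual: y* = (0, 3, 2).
  dual value b^T y* = 66.
Strong duality: c^T x* = b^T y*. Confirmed.

66


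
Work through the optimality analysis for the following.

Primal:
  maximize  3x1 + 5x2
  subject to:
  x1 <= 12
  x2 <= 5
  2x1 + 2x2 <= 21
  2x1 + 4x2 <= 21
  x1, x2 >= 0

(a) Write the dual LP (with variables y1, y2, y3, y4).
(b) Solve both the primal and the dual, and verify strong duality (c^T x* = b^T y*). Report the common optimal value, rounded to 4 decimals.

The standard primal-dual pair for 'max c^T x s.t. A x <= b, x >= 0' is:
  Dual:  min b^T y  s.t.  A^T y >= c,  y >= 0.

So the dual LP is:
  minimize  12y1 + 5y2 + 21y3 + 21y4
  subject to:
    y1 + 2y3 + 2y4 >= 3
    y2 + 2y3 + 4y4 >= 5
    y1, y2, y3, y4 >= 0

Solving the primal: x* = (10.5, 0).
  primal value c^T x* = 31.5.
Solving the dual: y* = (0, 0, 0, 1.5).
  dual value b^T y* = 31.5.
Strong duality: c^T x* = b^T y*. Confirmed.

31.5


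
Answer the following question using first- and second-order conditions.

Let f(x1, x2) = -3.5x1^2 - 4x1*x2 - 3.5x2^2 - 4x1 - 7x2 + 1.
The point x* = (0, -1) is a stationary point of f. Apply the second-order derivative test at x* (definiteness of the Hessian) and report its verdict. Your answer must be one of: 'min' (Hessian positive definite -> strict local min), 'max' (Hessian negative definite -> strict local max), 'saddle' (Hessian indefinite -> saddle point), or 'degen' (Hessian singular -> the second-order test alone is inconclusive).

Compute the Hessian H = grad^2 f:
  H = [[-7, -4], [-4, -7]]
Verify stationarity: grad f(x*) = H x* + g = (0, 0).
Eigenvalues of H: -11, -3.
Both eigenvalues < 0, so H is negative definite -> x* is a strict local max.

max


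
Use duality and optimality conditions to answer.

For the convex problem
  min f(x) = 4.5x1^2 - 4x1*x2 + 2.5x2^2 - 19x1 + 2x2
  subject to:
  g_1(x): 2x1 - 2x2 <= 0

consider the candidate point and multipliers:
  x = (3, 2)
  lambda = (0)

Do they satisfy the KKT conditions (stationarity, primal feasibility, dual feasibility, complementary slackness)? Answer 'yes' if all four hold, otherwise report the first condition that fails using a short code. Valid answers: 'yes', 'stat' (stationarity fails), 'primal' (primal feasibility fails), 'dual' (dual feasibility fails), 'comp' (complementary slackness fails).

Gradient of f: grad f(x) = Q x + c = (0, 0)
Constraint values g_i(x) = a_i^T x - b_i:
  g_1((3, 2)) = 2
Stationarity residual: grad f(x) + sum_i lambda_i a_i = (0, 0)
  -> stationarity OK
Primal feasibility (all g_i <= 0): FAILS
Dual feasibility (all lambda_i >= 0): OK
Complementary slackness (lambda_i * g_i(x) = 0 for all i): OK

Verdict: the first failing condition is primal_feasibility -> primal.

primal


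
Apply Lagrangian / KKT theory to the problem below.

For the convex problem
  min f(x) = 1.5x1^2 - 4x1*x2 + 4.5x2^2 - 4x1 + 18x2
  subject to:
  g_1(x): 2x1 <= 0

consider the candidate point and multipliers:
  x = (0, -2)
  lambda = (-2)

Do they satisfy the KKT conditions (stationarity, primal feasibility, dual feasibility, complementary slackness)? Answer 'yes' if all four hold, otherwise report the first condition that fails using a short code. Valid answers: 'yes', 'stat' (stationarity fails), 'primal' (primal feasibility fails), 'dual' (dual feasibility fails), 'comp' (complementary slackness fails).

Gradient of f: grad f(x) = Q x + c = (4, 0)
Constraint values g_i(x) = a_i^T x - b_i:
  g_1((0, -2)) = 0
Stationarity residual: grad f(x) + sum_i lambda_i a_i = (0, 0)
  -> stationarity OK
Primal feasibility (all g_i <= 0): OK
Dual feasibility (all lambda_i >= 0): FAILS
Complementary slackness (lambda_i * g_i(x) = 0 for all i): OK

Verdict: the first failing condition is dual_feasibility -> dual.

dual


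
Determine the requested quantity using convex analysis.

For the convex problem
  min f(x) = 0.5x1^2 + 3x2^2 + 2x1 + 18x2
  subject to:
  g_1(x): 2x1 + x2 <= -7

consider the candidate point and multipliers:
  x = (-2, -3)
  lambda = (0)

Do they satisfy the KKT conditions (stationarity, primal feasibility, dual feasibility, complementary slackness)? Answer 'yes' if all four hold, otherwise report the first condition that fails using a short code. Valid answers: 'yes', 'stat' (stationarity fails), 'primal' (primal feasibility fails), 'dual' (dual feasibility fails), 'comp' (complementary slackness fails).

Gradient of f: grad f(x) = Q x + c = (0, 0)
Constraint values g_i(x) = a_i^T x - b_i:
  g_1((-2, -3)) = 0
Stationarity residual: grad f(x) + sum_i lambda_i a_i = (0, 0)
  -> stationarity OK
Primal feasibility (all g_i <= 0): OK
Dual feasibility (all lambda_i >= 0): OK
Complementary slackness (lambda_i * g_i(x) = 0 for all i): OK

Verdict: yes, KKT holds.

yes


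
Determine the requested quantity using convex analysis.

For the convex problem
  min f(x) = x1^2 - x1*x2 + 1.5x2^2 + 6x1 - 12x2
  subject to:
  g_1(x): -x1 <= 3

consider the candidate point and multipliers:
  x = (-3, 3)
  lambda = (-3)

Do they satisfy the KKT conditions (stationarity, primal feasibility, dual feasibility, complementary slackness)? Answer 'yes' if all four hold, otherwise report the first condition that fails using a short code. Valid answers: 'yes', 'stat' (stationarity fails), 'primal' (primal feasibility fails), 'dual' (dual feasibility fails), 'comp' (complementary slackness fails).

Gradient of f: grad f(x) = Q x + c = (-3, 0)
Constraint values g_i(x) = a_i^T x - b_i:
  g_1((-3, 3)) = 0
Stationarity residual: grad f(x) + sum_i lambda_i a_i = (0, 0)
  -> stationarity OK
Primal feasibility (all g_i <= 0): OK
Dual feasibility (all lambda_i >= 0): FAILS
Complementary slackness (lambda_i * g_i(x) = 0 for all i): OK

Verdict: the first failing condition is dual_feasibility -> dual.

dual


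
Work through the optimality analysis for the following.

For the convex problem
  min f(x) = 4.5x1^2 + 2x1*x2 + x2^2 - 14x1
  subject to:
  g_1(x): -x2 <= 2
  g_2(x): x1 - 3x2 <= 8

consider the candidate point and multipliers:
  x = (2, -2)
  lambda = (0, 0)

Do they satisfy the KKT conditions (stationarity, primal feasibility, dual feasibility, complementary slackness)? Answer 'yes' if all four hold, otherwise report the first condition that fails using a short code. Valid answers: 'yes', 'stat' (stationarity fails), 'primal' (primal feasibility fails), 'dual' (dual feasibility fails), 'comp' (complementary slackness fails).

Gradient of f: grad f(x) = Q x + c = (0, 0)
Constraint values g_i(x) = a_i^T x - b_i:
  g_1((2, -2)) = 0
  g_2((2, -2)) = 0
Stationarity residual: grad f(x) + sum_i lambda_i a_i = (0, 0)
  -> stationarity OK
Primal feasibility (all g_i <= 0): OK
Dual feasibility (all lambda_i >= 0): OK
Complementary slackness (lambda_i * g_i(x) = 0 for all i): OK

Verdict: yes, KKT holds.

yes


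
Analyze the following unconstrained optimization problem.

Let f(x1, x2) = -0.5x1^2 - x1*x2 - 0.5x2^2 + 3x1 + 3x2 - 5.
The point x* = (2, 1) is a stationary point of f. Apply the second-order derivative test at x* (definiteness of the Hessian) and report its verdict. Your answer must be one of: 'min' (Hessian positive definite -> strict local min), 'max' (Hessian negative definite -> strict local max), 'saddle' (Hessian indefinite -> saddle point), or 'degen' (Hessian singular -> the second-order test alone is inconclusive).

Compute the Hessian H = grad^2 f:
  H = [[-1, -1], [-1, -1]]
Verify stationarity: grad f(x*) = H x* + g = (0, 0).
Eigenvalues of H: -2, 0.
H has a zero eigenvalue (singular; negative semidefinite but not definite), so H is neither positive definite, negative definite, nor indefinite. The second-order test alone is inconclusive -> degen.
(Indeed, f is constant along the null direction of H through x*, so x* is not a strict local extremum.)

degen


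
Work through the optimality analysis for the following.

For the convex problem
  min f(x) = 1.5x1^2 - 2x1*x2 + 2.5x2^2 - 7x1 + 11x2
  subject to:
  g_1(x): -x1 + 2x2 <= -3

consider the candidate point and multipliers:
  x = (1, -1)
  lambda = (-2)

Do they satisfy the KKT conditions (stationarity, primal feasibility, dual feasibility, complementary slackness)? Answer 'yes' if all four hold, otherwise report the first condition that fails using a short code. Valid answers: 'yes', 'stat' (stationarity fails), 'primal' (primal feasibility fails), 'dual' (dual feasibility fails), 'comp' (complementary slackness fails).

Gradient of f: grad f(x) = Q x + c = (-2, 4)
Constraint values g_i(x) = a_i^T x - b_i:
  g_1((1, -1)) = 0
Stationarity residual: grad f(x) + sum_i lambda_i a_i = (0, 0)
  -> stationarity OK
Primal feasibility (all g_i <= 0): OK
Dual feasibility (all lambda_i >= 0): FAILS
Complementary slackness (lambda_i * g_i(x) = 0 for all i): OK

Verdict: the first failing condition is dual_feasibility -> dual.

dual


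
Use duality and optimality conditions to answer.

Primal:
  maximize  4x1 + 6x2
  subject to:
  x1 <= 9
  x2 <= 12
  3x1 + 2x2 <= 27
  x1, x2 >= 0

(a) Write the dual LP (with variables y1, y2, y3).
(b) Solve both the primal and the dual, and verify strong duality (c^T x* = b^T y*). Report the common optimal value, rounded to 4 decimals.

The standard primal-dual pair for 'max c^T x s.t. A x <= b, x >= 0' is:
  Dual:  min b^T y  s.t.  A^T y >= c,  y >= 0.

So the dual LP is:
  minimize  9y1 + 12y2 + 27y3
  subject to:
    y1 + 3y3 >= 4
    y2 + 2y3 >= 6
    y1, y2, y3 >= 0

Solving the primal: x* = (1, 12).
  primal value c^T x* = 76.
Solving the dual: y* = (0, 3.3333, 1.3333).
  dual value b^T y* = 76.
Strong duality: c^T x* = b^T y*. Confirmed.

76


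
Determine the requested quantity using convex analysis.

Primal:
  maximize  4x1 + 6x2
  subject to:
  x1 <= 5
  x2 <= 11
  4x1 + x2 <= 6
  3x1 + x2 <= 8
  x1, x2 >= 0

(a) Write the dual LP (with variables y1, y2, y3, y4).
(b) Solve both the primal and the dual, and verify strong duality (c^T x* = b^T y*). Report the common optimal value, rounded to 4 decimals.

The standard primal-dual pair for 'max c^T x s.t. A x <= b, x >= 0' is:
  Dual:  min b^T y  s.t.  A^T y >= c,  y >= 0.

So the dual LP is:
  minimize  5y1 + 11y2 + 6y3 + 8y4
  subject to:
    y1 + 4y3 + 3y4 >= 4
    y2 + y3 + y4 >= 6
    y1, y2, y3, y4 >= 0

Solving the primal: x* = (0, 6).
  primal value c^T x* = 36.
Solving the dual: y* = (0, 0, 6, 0).
  dual value b^T y* = 36.
Strong duality: c^T x* = b^T y*. Confirmed.

36


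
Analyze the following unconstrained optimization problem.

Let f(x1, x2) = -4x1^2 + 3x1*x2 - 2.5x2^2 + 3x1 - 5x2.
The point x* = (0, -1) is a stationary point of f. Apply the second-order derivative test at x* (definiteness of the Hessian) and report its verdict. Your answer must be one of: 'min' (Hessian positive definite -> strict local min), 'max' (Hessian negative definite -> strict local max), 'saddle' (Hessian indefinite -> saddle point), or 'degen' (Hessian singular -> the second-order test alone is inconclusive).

Compute the Hessian H = grad^2 f:
  H = [[-8, 3], [3, -5]]
Verify stationarity: grad f(x*) = H x* + g = (0, 0).
Eigenvalues of H: -9.8541, -3.1459.
Both eigenvalues < 0, so H is negative definite -> x* is a strict local max.

max


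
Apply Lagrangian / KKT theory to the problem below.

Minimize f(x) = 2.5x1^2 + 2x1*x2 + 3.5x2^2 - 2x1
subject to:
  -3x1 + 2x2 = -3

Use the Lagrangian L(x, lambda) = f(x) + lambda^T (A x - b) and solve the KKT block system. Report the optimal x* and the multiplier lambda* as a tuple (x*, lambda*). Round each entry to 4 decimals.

Form the Lagrangian:
  L(x, lambda) = (1/2) x^T Q x + c^T x + lambda^T (A x - b)
Stationarity (grad_x L = 0): Q x + c + A^T lambda = 0.
Primal feasibility: A x = b.

This gives the KKT block system:
  [ Q   A^T ] [ x     ]   [-c ]
  [ A    0  ] [ lambda ] = [ b ]

Solving the linear system:
  x*      = (0.7757, -0.3364)
  lambda* = (0.4019)
  f(x*)   = -0.1729

x* = (0.7757, -0.3364), lambda* = (0.4019)


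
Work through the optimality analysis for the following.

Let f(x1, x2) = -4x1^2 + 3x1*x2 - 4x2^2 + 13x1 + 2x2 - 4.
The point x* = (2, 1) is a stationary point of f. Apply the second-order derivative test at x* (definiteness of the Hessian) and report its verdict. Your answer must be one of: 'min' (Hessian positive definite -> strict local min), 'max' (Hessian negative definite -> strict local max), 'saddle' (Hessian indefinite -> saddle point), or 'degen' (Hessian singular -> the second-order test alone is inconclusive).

Compute the Hessian H = grad^2 f:
  H = [[-8, 3], [3, -8]]
Verify stationarity: grad f(x*) = H x* + g = (0, 0).
Eigenvalues of H: -11, -5.
Both eigenvalues < 0, so H is negative definite -> x* is a strict local max.

max


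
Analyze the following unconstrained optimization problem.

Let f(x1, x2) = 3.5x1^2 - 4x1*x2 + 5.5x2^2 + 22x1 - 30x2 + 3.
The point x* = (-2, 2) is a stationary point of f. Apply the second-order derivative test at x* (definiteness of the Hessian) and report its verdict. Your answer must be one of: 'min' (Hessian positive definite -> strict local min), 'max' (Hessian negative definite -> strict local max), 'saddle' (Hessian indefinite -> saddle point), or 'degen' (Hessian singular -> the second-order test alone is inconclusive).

Compute the Hessian H = grad^2 f:
  H = [[7, -4], [-4, 11]]
Verify stationarity: grad f(x*) = H x* + g = (0, 0).
Eigenvalues of H: 4.5279, 13.4721.
Both eigenvalues > 0, so H is positive definite -> x* is a strict local min.

min


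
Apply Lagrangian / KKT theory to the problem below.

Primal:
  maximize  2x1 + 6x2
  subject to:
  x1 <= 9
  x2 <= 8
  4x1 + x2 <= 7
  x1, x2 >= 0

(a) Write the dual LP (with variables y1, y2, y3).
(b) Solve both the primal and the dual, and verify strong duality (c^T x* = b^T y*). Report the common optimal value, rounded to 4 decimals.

The standard primal-dual pair for 'max c^T x s.t. A x <= b, x >= 0' is:
  Dual:  min b^T y  s.t.  A^T y >= c,  y >= 0.

So the dual LP is:
  minimize  9y1 + 8y2 + 7y3
  subject to:
    y1 + 4y3 >= 2
    y2 + y3 >= 6
    y1, y2, y3 >= 0

Solving the primal: x* = (0, 7).
  primal value c^T x* = 42.
Solving the dual: y* = (0, 0, 6).
  dual value b^T y* = 42.
Strong duality: c^T x* = b^T y*. Confirmed.

42


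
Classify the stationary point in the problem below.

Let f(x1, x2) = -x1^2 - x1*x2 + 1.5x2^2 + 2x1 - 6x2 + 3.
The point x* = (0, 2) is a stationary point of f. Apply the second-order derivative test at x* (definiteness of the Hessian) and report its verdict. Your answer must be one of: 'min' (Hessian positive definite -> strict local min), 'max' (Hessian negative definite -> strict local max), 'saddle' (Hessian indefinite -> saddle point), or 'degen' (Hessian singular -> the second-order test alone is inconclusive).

Compute the Hessian H = grad^2 f:
  H = [[-2, -1], [-1, 3]]
Verify stationarity: grad f(x*) = H x* + g = (0, 0).
Eigenvalues of H: -2.1926, 3.1926.
Eigenvalues have mixed signs, so H is indefinite -> x* is a saddle point.

saddle


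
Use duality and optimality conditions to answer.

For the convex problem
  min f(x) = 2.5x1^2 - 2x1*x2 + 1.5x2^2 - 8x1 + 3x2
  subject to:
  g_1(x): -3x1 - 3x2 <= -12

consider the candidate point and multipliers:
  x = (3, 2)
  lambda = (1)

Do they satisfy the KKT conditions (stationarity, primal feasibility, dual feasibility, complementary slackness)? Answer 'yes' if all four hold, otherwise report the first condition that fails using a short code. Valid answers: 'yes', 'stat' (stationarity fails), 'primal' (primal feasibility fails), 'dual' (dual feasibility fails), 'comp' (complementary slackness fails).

Gradient of f: grad f(x) = Q x + c = (3, 3)
Constraint values g_i(x) = a_i^T x - b_i:
  g_1((3, 2)) = -3
Stationarity residual: grad f(x) + sum_i lambda_i a_i = (0, 0)
  -> stationarity OK
Primal feasibility (all g_i <= 0): OK
Dual feasibility (all lambda_i >= 0): OK
Complementary slackness (lambda_i * g_i(x) = 0 for all i): FAILS

Verdict: the first failing condition is complementary_slackness -> comp.

comp


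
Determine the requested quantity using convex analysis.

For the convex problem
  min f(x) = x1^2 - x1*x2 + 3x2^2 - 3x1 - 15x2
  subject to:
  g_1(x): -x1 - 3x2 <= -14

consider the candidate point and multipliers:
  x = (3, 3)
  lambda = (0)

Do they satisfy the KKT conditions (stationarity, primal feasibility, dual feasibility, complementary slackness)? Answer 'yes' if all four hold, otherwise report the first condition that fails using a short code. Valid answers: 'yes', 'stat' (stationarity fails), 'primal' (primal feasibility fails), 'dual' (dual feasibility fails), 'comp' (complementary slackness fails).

Gradient of f: grad f(x) = Q x + c = (0, 0)
Constraint values g_i(x) = a_i^T x - b_i:
  g_1((3, 3)) = 2
Stationarity residual: grad f(x) + sum_i lambda_i a_i = (0, 0)
  -> stationarity OK
Primal feasibility (all g_i <= 0): FAILS
Dual feasibility (all lambda_i >= 0): OK
Complementary slackness (lambda_i * g_i(x) = 0 for all i): OK

Verdict: the first failing condition is primal_feasibility -> primal.

primal


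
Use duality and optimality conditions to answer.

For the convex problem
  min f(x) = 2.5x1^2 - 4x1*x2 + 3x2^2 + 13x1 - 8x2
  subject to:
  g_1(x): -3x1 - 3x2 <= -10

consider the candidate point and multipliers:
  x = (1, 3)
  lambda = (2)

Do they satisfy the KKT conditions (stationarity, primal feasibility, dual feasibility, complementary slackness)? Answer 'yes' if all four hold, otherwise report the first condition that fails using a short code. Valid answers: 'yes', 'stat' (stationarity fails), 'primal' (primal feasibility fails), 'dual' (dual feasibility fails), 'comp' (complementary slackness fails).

Gradient of f: grad f(x) = Q x + c = (6, 6)
Constraint values g_i(x) = a_i^T x - b_i:
  g_1((1, 3)) = -2
Stationarity residual: grad f(x) + sum_i lambda_i a_i = (0, 0)
  -> stationarity OK
Primal feasibility (all g_i <= 0): OK
Dual feasibility (all lambda_i >= 0): OK
Complementary slackness (lambda_i * g_i(x) = 0 for all i): FAILS

Verdict: the first failing condition is complementary_slackness -> comp.

comp


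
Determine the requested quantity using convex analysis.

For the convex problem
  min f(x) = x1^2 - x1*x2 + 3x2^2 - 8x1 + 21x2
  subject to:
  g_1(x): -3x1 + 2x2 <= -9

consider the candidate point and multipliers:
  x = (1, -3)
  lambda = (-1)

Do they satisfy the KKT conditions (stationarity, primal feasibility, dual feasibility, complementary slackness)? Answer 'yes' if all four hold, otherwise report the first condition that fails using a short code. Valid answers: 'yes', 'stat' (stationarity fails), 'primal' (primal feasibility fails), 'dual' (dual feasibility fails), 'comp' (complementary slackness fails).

Gradient of f: grad f(x) = Q x + c = (-3, 2)
Constraint values g_i(x) = a_i^T x - b_i:
  g_1((1, -3)) = 0
Stationarity residual: grad f(x) + sum_i lambda_i a_i = (0, 0)
  -> stationarity OK
Primal feasibility (all g_i <= 0): OK
Dual feasibility (all lambda_i >= 0): FAILS
Complementary slackness (lambda_i * g_i(x) = 0 for all i): OK

Verdict: the first failing condition is dual_feasibility -> dual.

dual


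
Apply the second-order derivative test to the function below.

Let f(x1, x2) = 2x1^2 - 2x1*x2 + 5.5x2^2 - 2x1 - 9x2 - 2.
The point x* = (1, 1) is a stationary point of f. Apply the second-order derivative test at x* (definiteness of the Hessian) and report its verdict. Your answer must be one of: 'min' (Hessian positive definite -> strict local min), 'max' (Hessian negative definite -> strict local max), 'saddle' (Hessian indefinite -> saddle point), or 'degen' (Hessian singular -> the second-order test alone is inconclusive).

Compute the Hessian H = grad^2 f:
  H = [[4, -2], [-2, 11]]
Verify stationarity: grad f(x*) = H x* + g = (0, 0).
Eigenvalues of H: 3.4689, 11.5311.
Both eigenvalues > 0, so H is positive definite -> x* is a strict local min.

min
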